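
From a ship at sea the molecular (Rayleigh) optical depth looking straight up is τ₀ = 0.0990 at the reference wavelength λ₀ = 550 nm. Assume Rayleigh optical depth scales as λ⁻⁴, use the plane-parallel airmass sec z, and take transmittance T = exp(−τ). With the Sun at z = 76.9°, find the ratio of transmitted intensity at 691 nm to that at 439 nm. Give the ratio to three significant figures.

Airmass: sec 76.9° = 4.4121.
τ(691 nm) = 0.0990 × (550/691)⁴ × 4.4121 = 0.0990 × 0.4014 × 4.4121 = 0.1753.
τ(439 nm) = 0.0990 × (550/439)⁴ × 4.4121 = 0.0990 × 2.4637 × 4.4121 = 1.0761.
T(691)/T(439) = exp(τ_B − τ_A) = exp(0.9008) = 2.4616.

2.46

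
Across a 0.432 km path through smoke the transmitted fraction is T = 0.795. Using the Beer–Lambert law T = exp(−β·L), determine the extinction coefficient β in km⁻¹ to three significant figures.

Beer–Lambert: T = exp(−βL) ⇒ β = −ln(T)/L = −ln(0.795)/0.432 = 0.2294/0.432 = 0.531 km⁻¹.

0.531 km⁻¹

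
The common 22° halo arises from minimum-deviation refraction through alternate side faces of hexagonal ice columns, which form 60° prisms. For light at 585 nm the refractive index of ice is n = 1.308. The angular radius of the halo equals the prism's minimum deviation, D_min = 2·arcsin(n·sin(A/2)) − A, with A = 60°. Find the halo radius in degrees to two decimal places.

21.69°

n·sin(A/2) = 1.308 × sin 30° = 1.308 × 0.5000 = 0.6540.
D_min = 2·arcsin(0.6540) − 60° = 2 × 40.844° − 60° = 21.688°.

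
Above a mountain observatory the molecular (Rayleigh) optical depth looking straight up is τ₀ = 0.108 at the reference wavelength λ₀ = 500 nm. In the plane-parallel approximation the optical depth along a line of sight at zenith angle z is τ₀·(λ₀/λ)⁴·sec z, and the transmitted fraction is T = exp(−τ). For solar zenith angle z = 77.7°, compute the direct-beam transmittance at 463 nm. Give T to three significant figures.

0.502

sec 77.7° = 4.6942.
τ = 0.108 × (500/463)⁴ × 4.6942 = 0.108 × 1.3601 × 4.6942 = 0.6895.
T = exp(−0.6895) = 0.5018.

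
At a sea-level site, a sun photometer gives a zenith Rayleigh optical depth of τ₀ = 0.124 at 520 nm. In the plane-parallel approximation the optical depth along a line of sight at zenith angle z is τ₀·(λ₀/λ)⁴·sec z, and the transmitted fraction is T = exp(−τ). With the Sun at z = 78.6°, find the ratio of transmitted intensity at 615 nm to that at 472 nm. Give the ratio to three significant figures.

Airmass: sec 78.6° = 5.0593.
τ(615 nm) = 0.124 × (520/615)⁴ × 5.0593 = 0.124 × 0.5111 × 5.0593 = 0.3206.
τ(472 nm) = 0.124 × (520/472)⁴ × 5.0593 = 0.124 × 1.4731 × 5.0593 = 0.9242.
T(615)/T(472) = exp(τ_B − τ_A) = exp(0.6035) = 1.8286.

1.83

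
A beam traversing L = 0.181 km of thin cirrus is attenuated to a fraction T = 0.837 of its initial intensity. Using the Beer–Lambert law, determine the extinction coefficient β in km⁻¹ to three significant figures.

Beer–Lambert: T = exp(−βL) ⇒ β = −ln(T)/L = −ln(0.837)/0.181 = 0.1779/0.181 = 0.983 km⁻¹.

0.983 km⁻¹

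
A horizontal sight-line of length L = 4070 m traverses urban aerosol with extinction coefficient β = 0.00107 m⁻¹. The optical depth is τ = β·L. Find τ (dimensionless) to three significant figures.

τ = β·L = 0.00107 × 4070 = 4.3549.

4.35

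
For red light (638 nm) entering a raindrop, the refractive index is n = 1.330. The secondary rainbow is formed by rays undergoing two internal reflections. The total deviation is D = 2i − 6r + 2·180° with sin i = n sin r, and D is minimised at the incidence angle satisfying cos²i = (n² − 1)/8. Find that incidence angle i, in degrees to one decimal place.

cos²i = (1.330² − 1)/8 = (1.76890 − 1)/8 = 0.09611.
cos i = 0.31002, so i = 71.940°.

71.9°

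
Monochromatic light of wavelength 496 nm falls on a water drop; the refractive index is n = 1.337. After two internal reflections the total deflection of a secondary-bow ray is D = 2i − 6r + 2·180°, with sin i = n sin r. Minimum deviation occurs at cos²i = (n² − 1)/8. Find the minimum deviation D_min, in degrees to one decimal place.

231.9°

cos²i = (1.78757 − 1)/8 = 0.09845; i = arccos(0.31376) = 71.714°.
sin r = sin 71.714°/1.337 = 0.71017; r = 45.249°.
D_min = 2·71.714° − 6·45.249° + 360° = 231.934°.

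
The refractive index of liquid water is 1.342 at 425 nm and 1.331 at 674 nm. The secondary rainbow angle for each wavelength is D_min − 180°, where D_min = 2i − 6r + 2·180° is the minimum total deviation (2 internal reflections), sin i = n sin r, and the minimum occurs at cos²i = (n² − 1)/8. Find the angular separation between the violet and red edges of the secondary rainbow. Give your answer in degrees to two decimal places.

At 425 nm (n = 1.342): cos²i = 0.10012 → i = 71.554°, r = 44.981°, D_min = 233.222°, rainbow angle = 53.222°.
At 674 nm (n = 1.331): cos²i = 0.09645 → i = 71.907°, r = 45.575°, D_min = 230.365°, rainbow angle = 50.365°.
Angular width = |53.222° − 50.365°| = 2.857°.

2.86°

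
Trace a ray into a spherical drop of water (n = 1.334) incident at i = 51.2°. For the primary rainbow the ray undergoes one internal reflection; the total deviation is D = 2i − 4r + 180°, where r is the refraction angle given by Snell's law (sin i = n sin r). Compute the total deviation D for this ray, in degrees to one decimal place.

sin r = sin 51.2° / 1.334 = 0.7793/1.334 = 0.5842; r = 35.75°.
D = 2·51.2° − 4·35.75° + 180° = 102.40° − 142.99° + 180° = 139.41°.

139.4°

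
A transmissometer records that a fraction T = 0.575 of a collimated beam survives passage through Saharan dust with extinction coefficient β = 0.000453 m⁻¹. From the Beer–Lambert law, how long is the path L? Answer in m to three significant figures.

1220 m

Beer–Lambert: T = exp(−βL) ⇒ L = −ln(T)/β = −ln(0.575)/0.000453 = 0.5534/0.000453 = 1222 m.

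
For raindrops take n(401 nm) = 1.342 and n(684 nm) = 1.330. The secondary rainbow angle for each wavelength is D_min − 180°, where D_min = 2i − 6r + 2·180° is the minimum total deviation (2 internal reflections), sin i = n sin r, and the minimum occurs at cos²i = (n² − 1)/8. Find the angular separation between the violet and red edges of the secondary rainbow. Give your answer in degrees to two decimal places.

At 401 nm (n = 1.342): cos²i = 0.10012 → i = 71.554°, r = 44.981°, D_min = 233.222°, rainbow angle = 53.222°.
At 684 nm (n = 1.330): cos²i = 0.09611 → i = 71.940°, r = 45.630°, D_min = 230.101°, rainbow angle = 50.101°.
Angular width = |53.222° − 50.101°| = 3.121°.

3.12°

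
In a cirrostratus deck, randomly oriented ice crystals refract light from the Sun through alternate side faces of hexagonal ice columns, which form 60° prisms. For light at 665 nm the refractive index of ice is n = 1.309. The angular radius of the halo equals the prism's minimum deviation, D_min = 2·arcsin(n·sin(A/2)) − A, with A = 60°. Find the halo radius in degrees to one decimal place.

n·sin(A/2) = 1.309 × sin 30° = 1.309 × 0.5000 = 0.6545.
D_min = 2·arcsin(0.6545) − 60° = 2 × 40.882° − 60° = 21.763°.

21.8°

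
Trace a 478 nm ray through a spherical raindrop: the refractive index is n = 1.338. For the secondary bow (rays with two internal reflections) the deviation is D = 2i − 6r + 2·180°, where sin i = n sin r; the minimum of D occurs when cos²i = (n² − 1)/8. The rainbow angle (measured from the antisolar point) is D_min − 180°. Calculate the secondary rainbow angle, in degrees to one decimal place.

cos²i = (1.79024 − 1)/8 = 0.09878; i = arccos(0.31429) = 71.682°.
sin r = sin 71.682°/1.338 = 0.70951; r = 45.195°.
D_min = 2·71.682° − 6·45.195° + 360° = 232.193°.
Rainbow angle = D_min − 180° = 52.193°.

52.2°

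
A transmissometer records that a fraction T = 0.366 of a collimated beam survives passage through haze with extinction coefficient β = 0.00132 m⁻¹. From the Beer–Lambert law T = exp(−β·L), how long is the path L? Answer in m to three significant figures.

761 m

Beer–Lambert: T = exp(−βL) ⇒ L = −ln(T)/β = −ln(0.366)/0.00132 = 1.0051/0.00132 = 761.5 m.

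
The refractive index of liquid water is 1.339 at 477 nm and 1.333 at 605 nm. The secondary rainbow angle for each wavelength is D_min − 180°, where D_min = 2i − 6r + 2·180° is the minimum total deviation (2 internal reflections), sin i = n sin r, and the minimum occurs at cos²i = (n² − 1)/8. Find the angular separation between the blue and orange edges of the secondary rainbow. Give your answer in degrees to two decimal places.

1.56°

At 477 nm (n = 1.339): cos²i = 0.09912 → i = 71.650°, r = 45.141°, D_min = 232.451°, rainbow angle = 52.451°.
At 605 nm (n = 1.333): cos²i = 0.09711 → i = 71.843°, r = 45.466°, D_min = 230.891°, rainbow angle = 50.891°.
Angular width = |52.451° − 50.891°| = 1.560°.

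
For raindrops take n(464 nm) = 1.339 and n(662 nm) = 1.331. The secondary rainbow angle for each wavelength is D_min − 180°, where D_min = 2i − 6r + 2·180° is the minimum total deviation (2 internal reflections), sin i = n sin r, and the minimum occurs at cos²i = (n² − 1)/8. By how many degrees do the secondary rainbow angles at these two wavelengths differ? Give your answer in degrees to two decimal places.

2.09°

At 464 nm (n = 1.339): cos²i = 0.09912 → i = 71.650°, r = 45.141°, D_min = 232.451°, rainbow angle = 52.451°.
At 662 nm (n = 1.331): cos²i = 0.09645 → i = 71.907°, r = 45.575°, D_min = 230.365°, rainbow angle = 50.365°.
Angular width = |52.451° − 50.365°| = 2.086°.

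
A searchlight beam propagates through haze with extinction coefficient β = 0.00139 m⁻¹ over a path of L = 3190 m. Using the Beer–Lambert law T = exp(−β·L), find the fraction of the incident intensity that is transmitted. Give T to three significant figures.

0.0119

τ = β·L = 0.00139 × 3190 = 4.4341.
T = exp(−4.4341) = 0.0119.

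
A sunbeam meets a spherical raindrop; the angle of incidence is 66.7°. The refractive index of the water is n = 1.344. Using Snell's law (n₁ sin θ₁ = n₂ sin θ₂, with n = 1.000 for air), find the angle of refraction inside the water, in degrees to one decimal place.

43.1°

Snell: sin θ_r = sin θ_i / n = sin 66.7° / 1.344 = 0.9184 / 1.344 = 0.6834.
θ_r = arcsin(0.6834) = 43.11°.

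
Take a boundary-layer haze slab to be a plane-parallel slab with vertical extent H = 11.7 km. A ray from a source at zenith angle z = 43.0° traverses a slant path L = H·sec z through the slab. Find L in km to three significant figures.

sec z = 1/cos 43.0° = 1.3673.
L = 11.7 × 1.3673 = 15.998 km.

16.0 km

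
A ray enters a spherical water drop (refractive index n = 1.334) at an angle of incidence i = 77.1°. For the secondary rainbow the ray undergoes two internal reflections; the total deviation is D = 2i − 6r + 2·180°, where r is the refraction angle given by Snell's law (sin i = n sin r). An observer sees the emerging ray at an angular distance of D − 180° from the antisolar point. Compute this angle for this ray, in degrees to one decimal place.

sin r = sin 77.1° / 1.334 = 0.9748/1.334 = 0.7307; r = 46.95°.
D = 2·77.1° − 6·46.95° + 2·180° = 154.20° − 281.67° + 360° = 232.53°.
Angle from antisolar point = D − 180° = 52.53°.

52.5°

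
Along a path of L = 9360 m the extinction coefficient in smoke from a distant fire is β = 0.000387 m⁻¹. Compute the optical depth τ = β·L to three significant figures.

3.62

τ = β·L = 0.000387 × 9360 = 3.6223.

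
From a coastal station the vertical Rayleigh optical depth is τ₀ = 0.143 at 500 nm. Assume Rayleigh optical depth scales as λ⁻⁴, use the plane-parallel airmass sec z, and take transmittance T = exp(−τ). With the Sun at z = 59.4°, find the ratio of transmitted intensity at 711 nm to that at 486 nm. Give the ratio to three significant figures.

1.28

Airmass: sec 59.4° = 1.9645.
τ(711 nm) = 0.143 × (500/711)⁴ × 1.9645 = 0.143 × 0.2446 × 1.9645 = 0.0687.
τ(486 nm) = 0.143 × (500/486)⁴ × 1.9645 = 0.143 × 1.1203 × 1.9645 = 0.3147.
T(711)/T(486) = exp(τ_B − τ_A) = exp(0.2460) = 1.2789.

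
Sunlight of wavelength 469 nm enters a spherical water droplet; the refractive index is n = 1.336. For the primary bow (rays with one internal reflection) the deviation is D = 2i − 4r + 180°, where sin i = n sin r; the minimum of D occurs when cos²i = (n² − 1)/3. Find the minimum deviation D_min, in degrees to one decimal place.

138.4°

cos²i = (1.78490 − 1)/3 = 0.26163; i = arccos(0.51150) = 59.236°.
sin r = sin 59.236°/1.336 = 0.64318; r = 40.029°.
D_min = 2·59.236° − 4·40.029° + 180° = 138.356°.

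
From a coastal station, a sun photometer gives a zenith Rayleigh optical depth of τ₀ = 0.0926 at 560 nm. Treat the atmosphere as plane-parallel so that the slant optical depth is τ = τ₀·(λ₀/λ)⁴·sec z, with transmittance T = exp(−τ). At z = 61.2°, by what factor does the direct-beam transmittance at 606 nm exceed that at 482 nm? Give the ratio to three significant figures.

1.23

Airmass: sec 61.2° = 2.0757.
τ(606 nm) = 0.0926 × (560/606)⁴ × 2.0757 = 0.0926 × 0.7292 × 2.0757 = 0.1402.
τ(482 nm) = 0.0926 × (560/482)⁴ × 2.0757 = 0.0926 × 1.8221 × 2.0757 = 0.3502.
T(606)/T(482) = exp(τ_B − τ_A) = exp(0.2101) = 1.2338.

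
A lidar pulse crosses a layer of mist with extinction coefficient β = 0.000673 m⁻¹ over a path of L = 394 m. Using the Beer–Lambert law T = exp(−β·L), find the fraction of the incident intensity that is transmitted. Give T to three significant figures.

0.767

τ = β·L = 0.000673 × 394 = 0.2652.
T = exp(−0.2652) = 0.7671.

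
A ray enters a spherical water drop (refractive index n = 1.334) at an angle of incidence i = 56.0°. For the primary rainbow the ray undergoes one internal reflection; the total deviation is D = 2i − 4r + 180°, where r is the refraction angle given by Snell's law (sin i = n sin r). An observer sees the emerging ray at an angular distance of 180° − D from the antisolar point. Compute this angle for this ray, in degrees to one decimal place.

sin r = sin 56.0° / 1.334 = 0.8290/1.334 = 0.6215; r = 38.42°.
D = 2·56.0° − 4·38.42° + 180° = 112.00° − 153.69° + 180° = 138.31°.
Angle from antisolar point = 180° − D = 41.69°.

41.7°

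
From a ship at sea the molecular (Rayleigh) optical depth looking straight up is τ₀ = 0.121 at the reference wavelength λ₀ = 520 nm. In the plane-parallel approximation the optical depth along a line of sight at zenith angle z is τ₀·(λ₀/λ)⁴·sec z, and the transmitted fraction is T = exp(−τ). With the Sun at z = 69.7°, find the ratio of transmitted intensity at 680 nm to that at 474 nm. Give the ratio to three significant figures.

1.47

Airmass: sec 69.7° = 2.8824.
τ(680 nm) = 0.121 × (520/680)⁴ × 2.8824 = 0.121 × 0.3420 × 2.8824 = 0.1193.
τ(474 nm) = 0.121 × (520/474)⁴ × 2.8824 = 0.121 × 1.4484 × 2.8824 = 0.5052.
T(680)/T(474) = exp(τ_B − τ_A) = exp(0.3859) = 1.4709.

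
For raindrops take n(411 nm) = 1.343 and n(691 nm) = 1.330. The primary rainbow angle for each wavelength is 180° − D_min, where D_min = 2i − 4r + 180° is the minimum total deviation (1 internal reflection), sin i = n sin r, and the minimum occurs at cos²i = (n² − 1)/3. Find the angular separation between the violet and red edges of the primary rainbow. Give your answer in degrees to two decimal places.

1.87°

At 411 nm (n = 1.343): cos²i = 0.26788 → i = 58.830°, r = 39.577°, D_min = 139.354°, rainbow angle = 40.646°.
At 691 nm (n = 1.330): cos²i = 0.25630 → i = 59.585°, r = 40.422°, D_min = 137.484°, rainbow angle = 42.516°.
Angular width = |40.646° − 42.516°| = 1.871°.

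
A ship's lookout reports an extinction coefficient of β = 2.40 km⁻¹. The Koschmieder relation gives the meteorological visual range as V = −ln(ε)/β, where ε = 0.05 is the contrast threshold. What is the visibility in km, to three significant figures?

V = −ln(0.05) / 2.40 = 2.996 / 2.40 = 1.2482 km.

1.25 km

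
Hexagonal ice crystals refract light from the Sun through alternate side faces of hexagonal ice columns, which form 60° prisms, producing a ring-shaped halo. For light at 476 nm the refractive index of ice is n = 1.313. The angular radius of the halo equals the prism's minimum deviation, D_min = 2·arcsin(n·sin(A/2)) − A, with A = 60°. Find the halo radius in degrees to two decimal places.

n·sin(A/2) = 1.313 × sin 30° = 1.313 × 0.5000 = 0.6565.
D_min = 2·arcsin(0.6565) − 60° = 2 × 41.033° − 60° = 22.067°.

22.07°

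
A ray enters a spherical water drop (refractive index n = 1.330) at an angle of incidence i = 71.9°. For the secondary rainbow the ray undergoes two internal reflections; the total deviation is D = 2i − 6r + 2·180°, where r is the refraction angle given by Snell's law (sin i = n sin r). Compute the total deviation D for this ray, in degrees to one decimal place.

230.1°

sin r = sin 71.9° / 1.330 = 0.9505/1.330 = 0.7147; r = 45.62°.
D = 2·71.9° − 6·45.62° + 2·180° = 143.80° − 273.70° + 360° = 230.10°.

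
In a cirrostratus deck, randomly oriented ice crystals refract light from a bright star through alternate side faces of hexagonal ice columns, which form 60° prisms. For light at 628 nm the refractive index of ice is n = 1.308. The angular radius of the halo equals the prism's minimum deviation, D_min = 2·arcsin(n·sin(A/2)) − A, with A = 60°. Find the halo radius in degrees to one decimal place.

21.7°

n·sin(A/2) = 1.308 × sin 30° = 1.308 × 0.5000 = 0.6540.
D_min = 2·arcsin(0.6540) − 60° = 2 × 40.844° − 60° = 21.688°.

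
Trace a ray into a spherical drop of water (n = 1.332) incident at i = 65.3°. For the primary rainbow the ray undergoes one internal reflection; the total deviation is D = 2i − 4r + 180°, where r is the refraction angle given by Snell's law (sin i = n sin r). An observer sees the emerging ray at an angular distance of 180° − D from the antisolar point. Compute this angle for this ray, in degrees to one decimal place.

41.4°

sin r = sin 65.3° / 1.332 = 0.9085/1.332 = 0.6821; r = 43.01°.
D = 2·65.3° − 4·43.01° + 180° = 130.60° − 172.02° + 180° = 138.58°.
Angle from antisolar point = 180° − D = 41.42°.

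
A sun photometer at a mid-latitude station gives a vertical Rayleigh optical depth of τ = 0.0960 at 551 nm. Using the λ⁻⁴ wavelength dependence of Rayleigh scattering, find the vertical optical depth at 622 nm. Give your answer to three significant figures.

τ(622 nm) = τ(551 nm) × (551/622)⁴ = 0.0960 × (0.8859)⁴ = 0.0960 × 0.6158 = 0.0591.

0.0591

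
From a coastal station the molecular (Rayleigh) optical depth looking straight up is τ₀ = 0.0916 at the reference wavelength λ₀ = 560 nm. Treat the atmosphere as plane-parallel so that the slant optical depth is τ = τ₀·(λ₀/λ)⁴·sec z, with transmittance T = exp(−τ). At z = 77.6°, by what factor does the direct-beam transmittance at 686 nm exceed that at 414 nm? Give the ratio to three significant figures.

3.45

Airmass: sec 77.6° = 4.6569.
τ(686 nm) = 0.0916 × (560/686)⁴ × 4.6569 = 0.0916 × 0.4441 × 4.6569 = 0.1894.
τ(414 nm) = 0.0916 × (560/414)⁴ × 4.6569 = 0.0916 × 3.3477 × 4.6569 = 1.4280.
T(686)/T(414) = exp(τ_B − τ_A) = exp(1.2386) = 3.4508.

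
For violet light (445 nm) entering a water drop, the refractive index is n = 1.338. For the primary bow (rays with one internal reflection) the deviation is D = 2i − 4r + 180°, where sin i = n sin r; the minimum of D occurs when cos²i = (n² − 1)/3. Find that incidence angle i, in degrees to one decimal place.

59.1°

cos²i = (1.338² − 1)/3 = (1.79024 − 1)/3 = 0.26341.
cos i = 0.51324, so i = 59.120°.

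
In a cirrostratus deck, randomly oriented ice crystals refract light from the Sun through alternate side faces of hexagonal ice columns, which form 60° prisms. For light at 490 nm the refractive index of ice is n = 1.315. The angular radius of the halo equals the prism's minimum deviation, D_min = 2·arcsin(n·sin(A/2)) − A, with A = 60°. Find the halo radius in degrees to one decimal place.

22.2°

n·sin(A/2) = 1.315 × sin 30° = 1.315 × 0.5000 = 0.6575.
D_min = 2·arcsin(0.6575) − 60° = 2 × 41.109° − 60° = 22.219°.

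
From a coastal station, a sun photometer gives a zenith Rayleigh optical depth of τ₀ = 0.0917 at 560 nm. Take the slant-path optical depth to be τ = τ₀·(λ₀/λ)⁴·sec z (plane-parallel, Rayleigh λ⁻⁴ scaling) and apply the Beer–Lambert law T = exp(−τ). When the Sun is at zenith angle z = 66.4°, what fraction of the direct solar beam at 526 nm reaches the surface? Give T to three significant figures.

0.745

sec 66.4° = 2.4978.
τ = 0.0917 × (560/526)⁴ × 2.4978 = 0.0917 × 1.2847 × 2.4978 = 0.2943.
T = exp(−0.2943) = 0.7451.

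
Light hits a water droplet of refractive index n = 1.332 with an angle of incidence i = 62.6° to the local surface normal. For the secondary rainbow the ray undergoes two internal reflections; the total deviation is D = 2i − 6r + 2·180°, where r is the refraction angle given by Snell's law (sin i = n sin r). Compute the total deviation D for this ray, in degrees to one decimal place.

234.4°

sin r = sin 62.6° / 1.332 = 0.8878/1.332 = 0.6665; r = 41.80°.
D = 2·62.6° − 6·41.80° + 2·180° = 125.20° − 250.80° + 360° = 234.40°.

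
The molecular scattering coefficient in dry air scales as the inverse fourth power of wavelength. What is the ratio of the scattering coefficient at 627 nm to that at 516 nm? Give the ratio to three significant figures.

Rayleigh scattering ∝ λ⁻⁴, so the ratio of coefficients is the inverse fourth power of the wavelength ratio.
σ(627)/σ(516) = (516/627)⁴ = (0.8230)⁴ = 0.4587.

0.459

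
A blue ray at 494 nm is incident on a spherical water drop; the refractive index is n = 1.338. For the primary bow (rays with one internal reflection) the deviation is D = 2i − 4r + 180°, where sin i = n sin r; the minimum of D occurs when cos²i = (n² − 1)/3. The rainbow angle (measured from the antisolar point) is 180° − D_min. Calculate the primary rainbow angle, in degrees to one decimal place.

41.4°

cos²i = (1.79024 − 1)/3 = 0.26341; i = arccos(0.51324) = 59.120°.
sin r = sin 59.120°/1.338 = 0.64144; r = 39.899°.
D_min = 2·59.120° − 4·39.899° + 180° = 138.643°.
Rainbow angle = 180° − D_min = 41.357°.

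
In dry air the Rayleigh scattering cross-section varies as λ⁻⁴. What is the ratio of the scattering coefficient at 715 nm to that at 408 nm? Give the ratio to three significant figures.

Rayleigh scattering ∝ λ⁻⁴, so the ratio of coefficients is the inverse fourth power of the wavelength ratio.
σ(715)/σ(408) = (408/715)⁴ = (0.5706)⁴ = 0.106.

0.106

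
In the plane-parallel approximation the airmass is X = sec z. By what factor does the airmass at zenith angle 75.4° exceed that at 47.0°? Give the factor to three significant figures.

X(75.4°)/X(47.0°) = sec 75.4° / sec 47.0° = cos 47.0° / cos 75.4° = 0.6820/0.2521 = 2.7056.

2.71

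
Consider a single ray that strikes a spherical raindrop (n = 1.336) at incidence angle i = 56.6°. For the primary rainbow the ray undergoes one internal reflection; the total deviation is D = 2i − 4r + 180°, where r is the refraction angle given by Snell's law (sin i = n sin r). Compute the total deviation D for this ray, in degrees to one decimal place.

138.5°

sin r = sin 56.6° / 1.336 = 0.8348/1.336 = 0.6249; r = 38.67°.
D = 2·56.6° − 4·38.67° + 180° = 113.20° − 154.70° + 180° = 138.50°.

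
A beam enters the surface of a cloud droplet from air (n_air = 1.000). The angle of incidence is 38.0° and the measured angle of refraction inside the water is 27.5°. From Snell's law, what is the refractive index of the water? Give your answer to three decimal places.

1.333

n = sin θ_i / sin θ_r = sin 38.0° / sin 27.5° = 0.6157 / 0.4617 = 1.3333.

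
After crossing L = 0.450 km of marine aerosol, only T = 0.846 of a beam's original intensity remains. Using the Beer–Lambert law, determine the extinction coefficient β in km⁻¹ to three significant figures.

0.372 km⁻¹

Beer–Lambert: T = exp(−βL) ⇒ β = −ln(T)/L = −ln(0.846)/0.450 = 0.1672/0.450 = 0.3716 km⁻¹.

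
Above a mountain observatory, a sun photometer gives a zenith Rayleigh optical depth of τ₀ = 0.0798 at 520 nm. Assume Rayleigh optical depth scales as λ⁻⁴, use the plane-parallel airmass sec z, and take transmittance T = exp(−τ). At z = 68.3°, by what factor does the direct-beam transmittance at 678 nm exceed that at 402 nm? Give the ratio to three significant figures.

1.70

Airmass: sec 68.3° = 2.7046.
τ(678 nm) = 0.0798 × (520/678)⁴ × 2.7046 = 0.0798 × 0.3460 × 2.7046 = 0.0747.
τ(402 nm) = 0.0798 × (520/402)⁴ × 2.7046 = 0.0798 × 2.7997 × 2.7046 = 0.6042.
T(678)/T(402) = exp(τ_B − τ_A) = exp(0.5296) = 1.6982.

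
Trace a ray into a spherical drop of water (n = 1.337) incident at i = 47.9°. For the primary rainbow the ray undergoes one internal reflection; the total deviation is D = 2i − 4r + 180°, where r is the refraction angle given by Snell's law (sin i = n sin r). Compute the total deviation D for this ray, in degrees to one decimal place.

sin r = sin 47.9° / 1.337 = 0.7420/1.337 = 0.5550; r = 33.71°.
D = 2·47.9° − 4·33.71° + 180° = 95.80° − 134.83° + 180° = 140.97°.

141.0°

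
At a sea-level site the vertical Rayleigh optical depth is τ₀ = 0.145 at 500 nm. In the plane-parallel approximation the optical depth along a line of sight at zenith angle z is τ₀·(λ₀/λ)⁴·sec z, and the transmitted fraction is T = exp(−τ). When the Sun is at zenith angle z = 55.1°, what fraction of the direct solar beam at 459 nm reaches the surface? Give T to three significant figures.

0.700

sec 55.1° = 1.7478.
τ = 0.145 × (500/459)⁴ × 1.7478 = 0.145 × 1.4081 × 1.7478 = 0.3569.
T = exp(−0.3569) = 0.6999.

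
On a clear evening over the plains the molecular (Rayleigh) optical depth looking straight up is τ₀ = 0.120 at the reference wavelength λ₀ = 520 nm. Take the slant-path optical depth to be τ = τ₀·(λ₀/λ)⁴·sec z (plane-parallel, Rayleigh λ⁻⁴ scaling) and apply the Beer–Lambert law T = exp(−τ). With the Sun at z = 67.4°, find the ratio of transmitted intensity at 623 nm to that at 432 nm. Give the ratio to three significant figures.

Airmass: sec 67.4° = 2.6022.
τ(623 nm) = 0.120 × (520/623)⁴ × 2.6022 = 0.120 × 0.4854 × 2.6022 = 0.1516.
τ(432 nm) = 0.120 × (520/432)⁴ × 2.6022 = 0.120 × 2.0993 × 2.6022 = 0.6555.
T(623)/T(432) = exp(τ_B − τ_A) = exp(0.5040) = 1.6553.

1.66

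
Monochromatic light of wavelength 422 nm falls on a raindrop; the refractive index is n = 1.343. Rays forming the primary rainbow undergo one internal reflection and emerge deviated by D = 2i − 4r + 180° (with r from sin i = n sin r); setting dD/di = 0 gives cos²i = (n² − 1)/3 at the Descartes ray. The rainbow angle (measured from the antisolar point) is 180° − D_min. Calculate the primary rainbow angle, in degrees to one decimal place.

cos²i = (1.80365 − 1)/3 = 0.26788; i = arccos(0.51757) = 58.830°.
sin r = sin 58.830°/1.343 = 0.63711; r = 39.577°.
D_min = 2·58.830° − 4·39.577° + 180° = 139.354°.
Rainbow angle = 180° − D_min = 40.646°.

40.6°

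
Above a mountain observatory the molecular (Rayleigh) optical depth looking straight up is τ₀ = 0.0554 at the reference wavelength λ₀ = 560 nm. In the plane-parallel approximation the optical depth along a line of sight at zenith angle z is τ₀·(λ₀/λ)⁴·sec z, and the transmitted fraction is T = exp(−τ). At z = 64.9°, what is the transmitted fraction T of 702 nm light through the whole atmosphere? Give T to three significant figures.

sec 64.9° = 2.3574.
τ = 0.0554 × (560/702)⁴ × 2.3574 = 0.0554 × 0.4050 × 2.3574 = 0.0529.
T = exp(−0.0529) = 0.9485.

0.948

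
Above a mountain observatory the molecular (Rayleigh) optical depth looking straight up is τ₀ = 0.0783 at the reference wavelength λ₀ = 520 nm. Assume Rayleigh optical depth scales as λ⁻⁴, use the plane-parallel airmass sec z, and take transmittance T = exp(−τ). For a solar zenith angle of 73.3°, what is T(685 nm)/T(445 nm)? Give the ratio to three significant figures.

Airmass: sec 73.3° = 3.4799.
τ(685 nm) = 0.0783 × (520/685)⁴ × 3.4799 = 0.0783 × 0.3321 × 3.4799 = 0.0905.
τ(445 nm) = 0.0783 × (520/445)⁴ × 3.4799 = 0.0783 × 1.8645 × 3.4799 = 0.5081.
T(685)/T(445) = exp(τ_B − τ_A) = exp(0.4176) = 1.5183.

1.52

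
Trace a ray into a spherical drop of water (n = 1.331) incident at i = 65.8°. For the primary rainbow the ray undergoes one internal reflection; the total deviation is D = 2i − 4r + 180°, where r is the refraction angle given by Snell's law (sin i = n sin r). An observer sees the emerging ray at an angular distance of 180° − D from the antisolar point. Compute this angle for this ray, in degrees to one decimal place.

41.4°

sin r = sin 65.8° / 1.331 = 0.9121/1.331 = 0.6853; r = 43.26°.
D = 2·65.8° − 4·43.26° + 180° = 131.60° − 173.03° + 180° = 138.57°.
Angle from antisolar point = 180° − D = 41.43°.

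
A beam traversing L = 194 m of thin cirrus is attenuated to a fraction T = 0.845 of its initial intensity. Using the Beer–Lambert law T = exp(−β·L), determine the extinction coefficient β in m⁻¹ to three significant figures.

Beer–Lambert: T = exp(−βL) ⇒ β = −ln(T)/L = −ln(0.845)/194 = 0.1684/194 = 0.0008681 m⁻¹.

0.000868 m⁻¹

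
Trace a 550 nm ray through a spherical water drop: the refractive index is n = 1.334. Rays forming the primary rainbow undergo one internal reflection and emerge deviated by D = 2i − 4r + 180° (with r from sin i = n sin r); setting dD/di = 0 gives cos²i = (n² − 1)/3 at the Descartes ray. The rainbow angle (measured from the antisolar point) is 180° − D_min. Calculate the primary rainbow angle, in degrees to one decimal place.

41.9°

cos²i = (1.77956 − 1)/3 = 0.25985; i = arccos(0.50976) = 59.352°.
sin r = sin 59.352°/1.334 = 0.64492; r = 40.159°.
D_min = 2·59.352° − 4·40.159° + 180° = 138.067°.
Rainbow angle = 180° − D_min = 41.933°.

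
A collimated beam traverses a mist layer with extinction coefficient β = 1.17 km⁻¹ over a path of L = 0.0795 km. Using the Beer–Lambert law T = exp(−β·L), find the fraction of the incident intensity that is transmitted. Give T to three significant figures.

τ = β·L = 1.17 × 0.0795 = 0.0930.
T = exp(−0.0930) = 0.9112.

0.911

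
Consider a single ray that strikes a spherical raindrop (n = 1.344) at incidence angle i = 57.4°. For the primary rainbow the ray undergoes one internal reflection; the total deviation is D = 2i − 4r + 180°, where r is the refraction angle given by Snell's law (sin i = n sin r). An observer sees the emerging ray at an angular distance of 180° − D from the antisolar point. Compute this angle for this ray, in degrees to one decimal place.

40.5°

sin r = sin 57.4° / 1.344 = 0.8425/1.344 = 0.6268; r = 38.82°.
D = 2·57.4° − 4·38.82° + 180° = 114.80° − 155.26° + 180° = 139.54°.
Angle from antisolar point = 180° − D = 40.46°.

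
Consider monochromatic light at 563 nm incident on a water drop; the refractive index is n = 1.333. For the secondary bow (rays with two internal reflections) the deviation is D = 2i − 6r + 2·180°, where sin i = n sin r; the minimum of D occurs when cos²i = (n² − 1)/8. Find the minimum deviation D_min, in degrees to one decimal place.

230.9°

cos²i = (1.77689 − 1)/8 = 0.09711; i = arccos(0.31163) = 71.843°.
sin r = sin 71.843°/1.333 = 0.71283; r = 45.466°.
D_min = 2·71.843° − 6·45.466° + 360° = 230.891°.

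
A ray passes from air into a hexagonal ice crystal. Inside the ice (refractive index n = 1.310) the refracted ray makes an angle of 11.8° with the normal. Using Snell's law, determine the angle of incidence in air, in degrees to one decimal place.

Snell: sin θ_i = n · sin θ_r = 1.310 × sin 11.8° = 1.310 × 0.2045 = 0.2679.
θ_i = arcsin(0.2679) = 15.54°.

15.5°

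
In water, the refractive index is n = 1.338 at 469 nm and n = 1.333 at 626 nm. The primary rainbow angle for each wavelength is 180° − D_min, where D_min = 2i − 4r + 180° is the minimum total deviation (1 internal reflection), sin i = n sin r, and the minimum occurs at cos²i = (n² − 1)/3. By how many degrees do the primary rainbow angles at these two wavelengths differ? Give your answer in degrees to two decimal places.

0.72°

At 469 nm (n = 1.338): cos²i = 0.26341 → i = 59.120°, r = 39.899°, D_min = 138.643°, rainbow angle = 41.357°.
At 626 nm (n = 1.333): cos²i = 0.25896 → i = 59.410°, r = 40.225°, D_min = 137.922°, rainbow angle = 42.078°.
Angular width = |41.357° − 42.078°| = 0.722°.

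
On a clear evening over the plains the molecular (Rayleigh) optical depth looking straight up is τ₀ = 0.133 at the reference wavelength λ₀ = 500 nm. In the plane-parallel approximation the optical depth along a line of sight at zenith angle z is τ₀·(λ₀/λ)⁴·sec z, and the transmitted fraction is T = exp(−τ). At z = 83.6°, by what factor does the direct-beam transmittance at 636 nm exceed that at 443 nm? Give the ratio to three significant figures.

4.40

Airmass: sec 83.6° = 8.9711.
τ(636 nm) = 0.133 × (500/636)⁴ × 8.9711 = 0.133 × 0.3820 × 8.9711 = 0.4558.
τ(443 nm) = 0.133 × (500/443)⁴ × 8.9711 = 0.133 × 1.6228 × 8.9711 = 1.9363.
T(636)/T(443) = exp(τ_B − τ_A) = exp(1.4805) = 4.3951.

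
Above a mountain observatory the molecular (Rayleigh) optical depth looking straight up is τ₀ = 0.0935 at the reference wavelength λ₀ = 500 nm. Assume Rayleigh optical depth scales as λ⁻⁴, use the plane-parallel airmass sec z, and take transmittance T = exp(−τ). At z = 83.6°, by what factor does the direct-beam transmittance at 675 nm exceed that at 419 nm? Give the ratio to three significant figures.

Airmass: sec 83.6° = 8.9711.
τ(675 nm) = 0.0935 × (500/675)⁴ × 8.9711 = 0.0935 × 0.3011 × 8.9711 = 0.2525.
τ(419 nm) = 0.0935 × (500/419)⁴ × 8.9711 = 0.0935 × 2.0278 × 8.9711 = 1.7009.
T(675)/T(419) = exp(τ_B − τ_A) = exp(1.4484) = 4.2562.

4.26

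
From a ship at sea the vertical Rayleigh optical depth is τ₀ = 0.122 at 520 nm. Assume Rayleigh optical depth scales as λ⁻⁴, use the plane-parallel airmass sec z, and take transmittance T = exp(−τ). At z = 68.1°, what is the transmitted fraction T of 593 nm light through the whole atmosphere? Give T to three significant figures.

0.824

sec 68.1° = 2.6811.
τ = 0.122 × (520/593)⁴ × 2.6811 = 0.122 × 0.5913 × 2.6811 = 0.1934.
T = exp(−0.1934) = 0.8242.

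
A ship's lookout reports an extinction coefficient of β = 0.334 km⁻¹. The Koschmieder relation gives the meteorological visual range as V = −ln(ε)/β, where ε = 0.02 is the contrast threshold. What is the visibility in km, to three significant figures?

V = −ln(0.02) / 0.334 = 3.912 / 0.334 = 11.7126 km.

11.7 km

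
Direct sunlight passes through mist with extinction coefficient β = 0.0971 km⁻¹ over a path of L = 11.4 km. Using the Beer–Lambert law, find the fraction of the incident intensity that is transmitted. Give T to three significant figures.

τ = β·L = 0.0971 × 11.4 = 1.1069.
T = exp(−1.1069) = 0.3306.

0.331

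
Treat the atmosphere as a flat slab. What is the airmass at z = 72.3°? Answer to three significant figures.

X = sec z = 1/cos 72.3° = 1/0.3040 = 3.2891.

3.29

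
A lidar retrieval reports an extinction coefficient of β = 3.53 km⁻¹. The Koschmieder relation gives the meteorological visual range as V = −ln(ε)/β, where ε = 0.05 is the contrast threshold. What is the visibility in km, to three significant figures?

0.849 km

V = −ln(0.05) / 3.53 = 2.996 / 3.53 = 0.8486 km.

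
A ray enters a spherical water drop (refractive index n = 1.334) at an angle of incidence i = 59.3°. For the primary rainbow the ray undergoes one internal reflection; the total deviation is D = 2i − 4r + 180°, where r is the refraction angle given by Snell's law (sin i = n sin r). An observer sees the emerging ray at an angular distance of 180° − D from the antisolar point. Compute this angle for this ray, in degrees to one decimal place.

sin r = sin 59.3° / 1.334 = 0.8599/1.334 = 0.6446; r = 40.13°.
D = 2·59.3° − 4·40.13° + 180° = 118.60° − 160.53° + 180° = 138.07°.
Angle from antisolar point = 180° − D = 41.93°.

41.9°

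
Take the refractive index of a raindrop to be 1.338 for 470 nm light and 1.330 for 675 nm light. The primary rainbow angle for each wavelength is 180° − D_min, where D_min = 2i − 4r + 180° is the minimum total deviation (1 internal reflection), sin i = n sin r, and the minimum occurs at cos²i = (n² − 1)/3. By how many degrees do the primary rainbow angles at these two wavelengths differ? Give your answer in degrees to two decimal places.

1.16°

At 470 nm (n = 1.338): cos²i = 0.26341 → i = 59.120°, r = 39.899°, D_min = 138.643°, rainbow angle = 41.357°.
At 675 nm (n = 1.330): cos²i = 0.25630 → i = 59.585°, r = 40.422°, D_min = 137.484°, rainbow angle = 42.516°.
Angular width = |41.357° − 42.516°| = 1.160°.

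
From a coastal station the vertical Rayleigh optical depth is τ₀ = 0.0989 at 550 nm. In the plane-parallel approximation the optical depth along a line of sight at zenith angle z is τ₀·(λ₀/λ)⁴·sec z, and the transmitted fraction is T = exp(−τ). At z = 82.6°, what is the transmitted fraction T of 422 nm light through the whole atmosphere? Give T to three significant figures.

0.109

sec 82.6° = 7.7642.
τ = 0.0989 × (550/422)⁴ × 7.7642 = 0.0989 × 2.8854 × 7.7642 = 2.2156.
T = exp(−2.2156) = 0.1091.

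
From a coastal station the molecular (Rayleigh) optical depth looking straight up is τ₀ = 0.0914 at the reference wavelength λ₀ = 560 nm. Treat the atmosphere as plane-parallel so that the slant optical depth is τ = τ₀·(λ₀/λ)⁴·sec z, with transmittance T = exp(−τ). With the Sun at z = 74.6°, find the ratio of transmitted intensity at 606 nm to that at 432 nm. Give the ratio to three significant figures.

Airmass: sec 74.6° = 3.7657.
τ(606 nm) = 0.0914 × (560/606)⁴ × 3.7657 = 0.0914 × 0.7292 × 3.7657 = 0.2510.
τ(432 nm) = 0.0914 × (560/432)⁴ × 3.7657 = 0.0914 × 2.8237 × 3.7657 = 0.9719.
T(606)/T(432) = exp(τ_B − τ_A) = exp(0.7209) = 2.0562.

2.06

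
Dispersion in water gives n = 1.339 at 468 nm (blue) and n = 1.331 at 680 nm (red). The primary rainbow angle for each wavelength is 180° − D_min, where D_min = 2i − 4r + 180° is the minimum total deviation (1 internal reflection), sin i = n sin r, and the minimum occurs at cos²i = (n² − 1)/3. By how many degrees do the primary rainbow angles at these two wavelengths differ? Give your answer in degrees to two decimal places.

At 468 nm (n = 1.339): cos²i = 0.26431 → i = 59.062°, r = 39.834°, D_min = 138.786°, rainbow angle = 41.214°.
At 680 nm (n = 1.331): cos²i = 0.25719 → i = 59.527°, r = 40.356°, D_min = 137.630°, rainbow angle = 42.370°.
Angular width = |41.214° − 42.370°| = 1.156°.

1.16°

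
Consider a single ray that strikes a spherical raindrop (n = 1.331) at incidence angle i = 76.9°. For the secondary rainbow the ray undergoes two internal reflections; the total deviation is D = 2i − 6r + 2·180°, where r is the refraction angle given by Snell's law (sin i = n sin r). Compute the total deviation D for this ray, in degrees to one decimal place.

231.6°

sin r = sin 76.9° / 1.331 = 0.9740/1.331 = 0.7318; r = 47.03°.
D = 2·76.9° − 6·47.03° + 2·180° = 153.80° − 282.21° + 360° = 231.59°.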